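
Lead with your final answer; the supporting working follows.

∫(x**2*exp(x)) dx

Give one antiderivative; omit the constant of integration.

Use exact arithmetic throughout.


The answer is x**2*exp(x) - 2*x*exp(x) + 2*exp(x).
Step 1. Integrate ∫(x**2*exp(x)) dx by parts with u = x**2, dv = (exp(x)) dx, so v = exp(x): now x**2*exp(x) + ∫(-2*x*exp(x)) dx.
Step 2. Integrate ∫(-2*x*exp(x)) dx by parts with u = x, dv = (-2*exp(x)) dx, so v = -2*exp(x): now x**2*exp(x) - 2*x*exp(x) + ∫(2*exp(x)) dx.
Step 3. Evaluate the standard form: now x**2*exp(x) - 2*x*exp(x) + 2*exp(x).
Answer: x**2*exp(x) - 2*x*exp(x) + 2*exp(x).


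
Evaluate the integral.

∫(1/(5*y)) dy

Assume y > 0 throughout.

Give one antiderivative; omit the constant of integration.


Answer: log(y)/5.


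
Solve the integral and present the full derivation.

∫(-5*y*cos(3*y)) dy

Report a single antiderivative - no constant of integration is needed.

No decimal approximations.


Step 1. Integrate ∫(-5*y*cos(3*y)) dy by parts with u = y, dv = (-5*cos(3*y)) dy, so v = -5*sin(3*y)/3: now -5*y*sin(3*y)/3 + ∫(5*sin(3*y)/3) dy.
Step 2. Evaluate the standard form: now -5*y*sin(3*y)/3 - 5*cos(3*y)/9.
Answer: -5*y*sin(3*y)/3 - 5*cos(3*y)/9.


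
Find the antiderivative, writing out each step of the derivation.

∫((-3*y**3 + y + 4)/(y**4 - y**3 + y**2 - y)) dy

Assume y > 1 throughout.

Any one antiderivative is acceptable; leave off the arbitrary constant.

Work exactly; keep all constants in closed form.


Step 1. Decompose ∫((-3*y**3 + y + 4)/(y**4 - y**3 + y**2 - y)) dy by partial fractions, (-3*y**3 + y + 4)/(y**4 - y**3 + y**2 - y) = -4/(y**2 + 1) + 1/(y - 1) - 4/y: now ∫(-4/y) dy + ∫(1/(y - 1)) dy + ∫(-4/(y**2 + 1)) dy.
Step 2. Evaluate the standard form [assuming y > 0]: now -4*log(y) + ∫(1/(y - 1)) dy + ∫(-4/(y**2 + 1)) dy.
Step 3. Evaluate the standard form [assuming y > 1]: now -4*log(y) + log(y - 1) + ∫(-4/(y**2 + 1)) dy.
Step 4. Evaluate the standard form: now -4*log(y) + log(y - 1) - 4*atan(y).
Answer: -4*log(y) + log(y - 1) - 4*atan(y).


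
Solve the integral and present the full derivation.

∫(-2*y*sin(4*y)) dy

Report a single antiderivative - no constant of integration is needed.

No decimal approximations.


Step 1. Integrate ∫(-2*y*sin(4*y)) dy by parts with u = y, dv = (-2*sin(4*y)) dy, so v = cos(4*y)/2: now y*cos(4*y)/2 + ∫(-cos(4*y)/2) dy.
Step 2. Evaluate the standard form: now y*cos(4*y)/2 - sin(4*y)/8.
Answer: y*cos(4*y)/2 - sin(4*y)/8.


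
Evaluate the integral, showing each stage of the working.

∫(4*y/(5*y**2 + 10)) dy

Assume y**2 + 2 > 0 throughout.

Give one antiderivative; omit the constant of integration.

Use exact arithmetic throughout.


Step 1. Substitute u = y**2 + 2, turning ∫(4*y/(5*y**2 + 10)) dy into ∫(2/(5*u)) du: now ∫(2/(5*u)) du.
Step 2. Evaluate the standard form [assuming u > 0]: now 2*log(u)/5.
Step 3. Substitute back u = y**2 + 2: now 2*log(y**2 + 2)/5.
Answer: 2*log(y**2 + 2)/5.


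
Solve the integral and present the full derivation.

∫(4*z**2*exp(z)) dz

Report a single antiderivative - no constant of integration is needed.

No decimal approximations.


Step 1. Integrate ∫(4*z**2*exp(z)) dz by parts with u = z**2, dv = (4*exp(z)) dz, so v = 4*exp(z): now 4*z**2*exp(z) + ∫(-8*z*exp(z)) dz.
Step 2. Integrate ∫(-8*z*exp(z)) dz by parts with u = z, dv = (-8*exp(z)) dz, so v = -8*exp(z): now 4*z**2*exp(z) - 8*z*exp(z) + ∫(8*exp(z)) dz.
Step 3. Evaluate the standard form: now 4*z**2*exp(z) - 8*z*exp(z) + 8*exp(z).
Answer: 4*z**2*exp(z) - 8*z*exp(z) + 8*exp(z).


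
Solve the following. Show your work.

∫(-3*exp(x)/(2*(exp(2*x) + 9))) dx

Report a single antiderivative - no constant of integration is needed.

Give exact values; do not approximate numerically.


Step 1. Substitute u = exp(x), turning ∫(-3*exp(x)/(2*(exp(2*x) + 9))) dx into ∫(-3/(2*(u**2 + 9))) du: now ∫(-3/(2*(u**2 + 9))) du.
Step 2. Evaluate the standard form: now -atan(u/3)/2.
Step 3. Substitute back u = exp(x): now -atan(exp(x)/3)/2.
Answer: -atan(exp(x)/3)/2.


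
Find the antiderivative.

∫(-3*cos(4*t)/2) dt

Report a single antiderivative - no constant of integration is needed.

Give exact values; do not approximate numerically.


Answer: -3*sin(4*t)/8.


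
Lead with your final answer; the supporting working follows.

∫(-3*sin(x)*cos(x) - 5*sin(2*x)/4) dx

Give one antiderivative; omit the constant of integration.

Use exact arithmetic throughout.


The answer is -3*sin(x)**2/2 + 5*cos(2*x)/8.
Step 1. Rewrite: now ∫(-3*sin(x)*cos(x)) dx + ∫(-5*sin(2*x)/4) dx.
Step 2. Substitute u = sin(x), turning ∫(-3*sin(x)*cos(x)) dx into ∫(-3*u) du: now ∫(-3*u) du + ∫(-5*sin(2*x)/4) dx.
Step 3. Evaluate the standard form: now -3*u**2/2 + ∫(-5*sin(2*x)/4) dx.
Step 4. Substitute back u = sin(x): now -3*sin(x)**2/2 + ∫(-5*sin(2*x)/4) dx.
Step 5. Evaluate the standard form: now -3*sin(x)**2/2 + 5*cos(2*x)/8.
Answer: -3*sin(x)**2/2 + 5*cos(2*x)/8.


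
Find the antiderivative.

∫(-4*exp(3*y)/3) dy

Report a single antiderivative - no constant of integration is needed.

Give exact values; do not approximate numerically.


Answer: -4*exp(3*y)/9.


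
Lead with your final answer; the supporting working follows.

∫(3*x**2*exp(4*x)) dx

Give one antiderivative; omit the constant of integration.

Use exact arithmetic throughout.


The answer is 3*x**2*exp(4*x)/4 - 3*x*exp(4*x)/8 + 3*exp(4*x)/32.
Step 1. Integrate ∫(3*x**2*exp(4*x)) dx by parts with u = x**2, dv = (3*exp(4*x)) dx, so v = 3*exp(4*x)/4: now 3*x**2*exp(4*x)/4 + ∫(-3*x*exp(4*x)/2) dx.
Step 2. Integrate ∫(-3*x*exp(4*x)/2) dx by parts with u = x, dv = (-3*exp(4*x)/2) dx, so v = -3*exp(4*x)/8: now 3*x**2*exp(4*x)/4 - 3*x*exp(4*x)/8 + ∫(3*exp(4*x)/8) dx.
Step 3. Evaluate the standard form: now 3*x**2*exp(4*x)/4 - 3*x*exp(4*x)/8 + 3*exp(4*x)/32.
Answer: 3*x**2*exp(4*x)/4 - 3*x*exp(4*x)/8 + 3*exp(4*x)/32.


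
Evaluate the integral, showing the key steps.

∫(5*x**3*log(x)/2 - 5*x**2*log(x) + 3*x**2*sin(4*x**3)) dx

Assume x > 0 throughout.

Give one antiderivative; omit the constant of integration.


Step 1. Rewrite: now ∫(-5*x**2*log(x)) dx + ∫(3*x**2*sin(4*x**3)) dx + ∫(5*x**3*log(x)/2) dx.
Step 2. Substitute u = x**3, turning ∫(3*x**2*sin(4*x**3)) dx into ∫(sin(4*u)) du: now ∫(-5*x**2*log(x)) dx + ∫(5*x**3*log(x)/2) dx + ∫(sin(4*u)) du.
Step 3. Evaluate the standard form: now -cos(4*u)/4 + ∫(-5*x**2*log(x)) dx + ∫(5*x**3*log(x)/2) dx.
Step 4. Substitute back u = x**3: now -cos(4*x**3)/4 + ∫(-5*x**2*log(x)) dx + ∫(5*x**3*log(x)/2) dx.
Step 5. Integrate ∫(-5*x**2*log(x)) dx by parts with u = log(x), dv = (-5*x**2) dx, so v = -5*x**3/3 [assuming x > 0]: now -5*x**3*log(x)/3 - cos(4*x**3)/4 + ∫(5*x**2/3) dx + ∫(5*x**3*log(x)/2) dx.
Step 6. Evaluate the standard form: now -5*x**3*log(x)/3 + 5*x**3/9 - cos(4*x**3)/4 + ∫(5*x**3*log(x)/2) dx.
Step 7. Integrate ∫(5*x**3*log(x)/2) dx by parts with u = log(x), dv = (5*x**3/2) dx, so v = 5*x**4/8 [assuming x > 0]: now 5*x**4*log(x)/8 - 5*x**3*log(x)/3 + 5*x**3/9 - cos(4*x**3)/4 + ∫(-5*x**3/8) dx.
Step 8. Evaluate the standard form: now 5*x**4*log(x)/8 - 5*x**4/32 - 5*x**3*log(x)/3 + 5*x**3/9 - cos(4*x**3)/4.
Answer: 5*x**4*log(x)/8 - 5*x**4/32 - 5*x**3*log(x)/3 + 5*x**3/9 - cos(4*x**3)/4.


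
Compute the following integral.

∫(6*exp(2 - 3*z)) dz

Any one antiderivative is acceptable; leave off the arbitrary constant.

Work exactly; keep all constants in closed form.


Answer: -2*exp(2 - 3*z).


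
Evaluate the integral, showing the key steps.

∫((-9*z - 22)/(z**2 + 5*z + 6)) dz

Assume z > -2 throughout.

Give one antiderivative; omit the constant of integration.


Step 1. Decompose ∫((-9*z - 22)/(z**2 + 5*z + 6)) dz by partial fractions, (-9*z - 22)/(z**2 + 5*z + 6) = -5/(z + 3) - 4/(z + 2): now ∫(-4/(z + 2)) dz + ∫(-5/(z + 3)) dz.
Step 2. Evaluate the standard form [assuming z > -3]: now -5*log(z + 3) + ∫(-4/(z + 2)) dz.
Step 3. Evaluate the standard form [assuming z > -2]: now -4*log(z + 2) - 5*log(z + 3).
Answer: -4*log(z + 2) - 5*log(z + 3).


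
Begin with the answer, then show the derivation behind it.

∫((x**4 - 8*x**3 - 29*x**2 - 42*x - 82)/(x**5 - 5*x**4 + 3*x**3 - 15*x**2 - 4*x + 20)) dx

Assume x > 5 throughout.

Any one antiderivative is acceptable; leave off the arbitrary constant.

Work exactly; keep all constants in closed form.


The answer is -2*log(x - 5) + 4*log(x - 1) - log(x + 1) + atan(x/2).
Step 1. Decompose ∫((x**4 - 8*x**3 - 29*x**2 - 42*x - 82)/(x**5 - 5*x**4 + 3*x**3 - 15*x**2 - 4*x + 20)) dx by partial fractions, (x**4 - 8*x**3 - 29*x**2 - 42*x - 82)/(x**5 - 5*x**4 + 3*x**3 - 15*x**2 - 4*x + 20) = 2/(x**2 + 4) - 1/(x + 1) + 4/(x - 1) - 2/(x - 5): now ∫(-2/(x - 5)) dx + ∫(4/(x - 1)) dx + ∫(-1/(x + 1)) dx + ∫(2/(x**2 + 4)) dx.
Step 2. Evaluate the standard form [assuming x > 1]: now 4*log(x - 1) + ∫(-2/(x - 5)) dx + ∫(-1/(x + 1)) dx + ∫(2/(x**2 + 4)) dx.
Step 3. Evaluate the standard form [assuming x > -1]: now 4*log(x - 1) - log(x + 1) + ∫(-2/(x - 5)) dx + ∫(2/(x**2 + 4)) dx.
Step 4. Evaluate the standard form [assuming x > 5]: now -2*log(x - 5) + 4*log(x - 1) - log(x + 1) + ∫(2/(x**2 + 4)) dx.
Step 5. Evaluate the standard form: now -2*log(x - 5) + 4*log(x - 1) - log(x + 1) + atan(x/2).
Answer: -2*log(x - 5) + 4*log(x - 1) - log(x + 1) + atan(x/2).


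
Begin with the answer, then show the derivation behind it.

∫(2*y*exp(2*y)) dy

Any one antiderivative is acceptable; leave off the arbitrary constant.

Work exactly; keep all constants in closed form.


The answer is y*exp(2*y) - exp(2*y)/2.
Step 1. Integrate ∫(2*y*exp(2*y)) dy by parts with u = y, dv = (2*exp(2*y)) dy, so v = exp(2*y): now y*exp(2*y) + ∫(-exp(2*y)) dy.
Step 2. Evaluate the standard form: now y*exp(2*y) - exp(2*y)/2.
Answer: y*exp(2*y) - exp(2*y)/2.


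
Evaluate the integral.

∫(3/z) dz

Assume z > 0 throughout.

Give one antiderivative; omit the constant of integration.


Answer: 3*log(z).


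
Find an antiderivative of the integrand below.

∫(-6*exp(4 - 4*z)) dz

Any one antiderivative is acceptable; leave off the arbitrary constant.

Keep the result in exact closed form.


Answer: 3*exp(4 - 4*z)/2.


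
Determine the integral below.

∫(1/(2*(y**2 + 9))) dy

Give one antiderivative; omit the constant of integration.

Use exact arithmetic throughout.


Answer: atan(y/3)/6.


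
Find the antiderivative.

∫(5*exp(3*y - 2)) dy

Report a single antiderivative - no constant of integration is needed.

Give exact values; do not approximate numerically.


Answer: 5*exp(3*y - 2)/3.


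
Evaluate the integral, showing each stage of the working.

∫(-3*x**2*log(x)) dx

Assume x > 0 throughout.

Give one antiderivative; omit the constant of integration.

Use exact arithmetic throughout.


Step 1. Integrate ∫(-3*x**2*log(x)) dx by parts with u = log(x), dv = (-3*x**2) dx, so v = -x**3 [assuming x > 0]: now -x**3*log(x) + ∫(x**2) dx.
Step 2. Evaluate the standard form: now -x**3*log(x) + x**3/3.
Answer: -x**3*log(x) + x**3/3.


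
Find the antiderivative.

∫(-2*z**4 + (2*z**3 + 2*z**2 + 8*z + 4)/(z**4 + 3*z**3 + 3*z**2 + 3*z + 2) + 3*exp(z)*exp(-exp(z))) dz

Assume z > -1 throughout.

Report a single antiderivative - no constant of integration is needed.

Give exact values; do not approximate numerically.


Answer: -2*z**5/5 - 2*log(z + 1) + 4*log(z + 2) + 2*atan(z) - 3*exp(-exp(z)).


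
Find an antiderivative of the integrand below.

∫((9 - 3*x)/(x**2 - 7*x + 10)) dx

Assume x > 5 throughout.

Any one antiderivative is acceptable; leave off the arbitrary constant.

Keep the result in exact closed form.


Answer: -2*log(x - 5) - log(x - 2).


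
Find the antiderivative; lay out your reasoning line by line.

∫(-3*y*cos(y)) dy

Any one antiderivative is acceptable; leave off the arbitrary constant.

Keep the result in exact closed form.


Step 1. Integrate ∫(-3*y*cos(y)) dy by parts with u = y, dv = (-3*cos(y)) dy, so v = -3*sin(y): now -3*y*sin(y) + ∫(3*sin(y)) dy.
Step 2. Evaluate the standard form: now -3*y*sin(y) - 3*cos(y).
Answer: -3*y*sin(y) - 3*cos(y).


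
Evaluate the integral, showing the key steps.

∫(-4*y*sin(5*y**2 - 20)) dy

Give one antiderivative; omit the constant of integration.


Step 1. Substitute u = y**2 - 4, turning ∫(-4*y*sin(5*y**2 - 20)) dy into ∫(-2*sin(5*u)) du: now ∫(-2*sin(5*u)) du.
Step 2. Evaluate the standard form: now 2*cos(5*u)/5.
Step 3. Substitute back u = y**2 - 4: now 2*cos(5*y**2 - 20)/5.
Answer: 2*cos(5*y**2 - 20)/5.


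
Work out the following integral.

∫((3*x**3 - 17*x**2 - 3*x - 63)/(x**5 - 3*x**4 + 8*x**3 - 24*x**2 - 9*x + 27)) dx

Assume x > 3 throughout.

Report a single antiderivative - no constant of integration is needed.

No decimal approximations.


Answer: -log(x - 3) + 2*log(x - 1) - log(x + 1) + atan(x/3).


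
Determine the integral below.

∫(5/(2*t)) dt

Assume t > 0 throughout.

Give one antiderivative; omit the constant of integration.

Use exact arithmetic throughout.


Answer: 5*log(t)/2.


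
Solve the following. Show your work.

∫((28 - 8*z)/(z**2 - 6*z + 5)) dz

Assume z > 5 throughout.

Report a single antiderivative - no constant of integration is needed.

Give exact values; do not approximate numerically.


Step 1. Decompose ∫((28 - 8*z)/(z**2 - 6*z + 5)) dz by partial fractions, (28 - 8*z)/(z**2 - 6*z + 5) = -5/(z - 1) - 3/(z - 5): now ∫(-3/(z - 5)) dz + ∫(-5/(z - 1)) dz.
Step 2. Evaluate the standard form [assuming z > 1]: now -5*log(z - 1) + ∫(-3/(z - 5)) dz.
Step 3. Evaluate the standard form [assuming z > 5]: now -3*log(z - 5) - 5*log(z - 1).
Answer: -3*log(z - 5) - 5*log(z - 1).


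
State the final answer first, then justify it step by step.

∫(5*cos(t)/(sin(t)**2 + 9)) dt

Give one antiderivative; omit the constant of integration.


The answer is 5*atan(sin(t)/3)/3.
Step 1. Substitute u = sin(t), turning ∫(5*cos(t)/(sin(t)**2 + 9)) dt into ∫(5/(u**2 + 9)) du: now ∫(5/(u**2 + 9)) du.
Step 2. Evaluate the standard form: now 5*atan(u/3)/3.
Step 3. Substitute back u = sin(t): now 5*atan(sin(t)/3)/3.
Answer: 5*atan(sin(t)/3)/3.


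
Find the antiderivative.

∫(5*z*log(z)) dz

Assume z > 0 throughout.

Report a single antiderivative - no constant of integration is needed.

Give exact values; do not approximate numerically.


Answer: 5*z**2*log(z)/2 - 5*z**2/4.


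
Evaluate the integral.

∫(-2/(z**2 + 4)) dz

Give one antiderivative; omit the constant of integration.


Answer: -atan(z/2).


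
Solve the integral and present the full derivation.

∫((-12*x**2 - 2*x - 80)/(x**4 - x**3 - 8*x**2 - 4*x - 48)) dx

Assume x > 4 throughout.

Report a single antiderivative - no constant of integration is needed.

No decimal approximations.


Step 1. Decompose ∫((-12*x**2 - 2*x - 80)/(x**4 - x**3 - 8*x**2 - 4*x - 48)) dx by partial fractions, (-12*x**2 - 2*x - 80)/(x**4 - x**3 - 8*x**2 - 4*x - 48) = 2/(x**2 + 4) + 2/(x + 3) - 2/(x - 4): now ∫(-2/(x - 4)) dx + ∫(2/(x + 3)) dx + ∫(2/(x**2 + 4)) dx.
Step 2. Evaluate the standard form [assuming x > 4]: now -2*log(x - 4) + ∫(2/(x + 3)) dx + ∫(2/(x**2 + 4)) dx.
Step 3. Evaluate the standard form [assuming x > -3]: now -2*log(x - 4) + 2*log(x + 3) + ∫(2/(x**2 + 4)) dx.
Step 4. Evaluate the standard form: now -2*log(x - 4) + 2*log(x + 3) + atan(x/2).
Answer: -2*log(x - 4) + 2*log(x + 3) + atan(x/2).


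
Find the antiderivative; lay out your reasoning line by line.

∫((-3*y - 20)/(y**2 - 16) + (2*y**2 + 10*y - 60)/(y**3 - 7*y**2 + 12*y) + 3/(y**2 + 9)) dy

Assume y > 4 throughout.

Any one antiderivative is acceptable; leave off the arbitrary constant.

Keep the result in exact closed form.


Step 1. Rewrite: now ∫((-3*y - 20)/(y**2 - 16)) dy + ∫((2*y**2 + 10*y - 60)/(y**3 - 7*y**2 + 12*y)) dy + ∫(3/(y**2 + 9)) dy.
Step 2. Decompose ∫((-3*y - 20)/(y**2 - 16)) dy by partial fractions, (-3*y - 20)/(y**2 - 16) = 1/(y + 4) - 4/(y - 4): now ∫((2*y**2 + 10*y - 60)/(y**3 - 7*y**2 + 12*y)) dy + ∫(-4/(y - 4)) dy + ∫(1/(y + 4)) dy + ∫(3/(y**2 + 9)) dy.
Step 3. Evaluate the standard form [assuming y > -4]: now log(y + 4) + ∫((2*y**2 + 10*y - 60)/(y**3 - 7*y**2 + 12*y)) dy + ∫(-4/(y - 4)) dy + ∫(3/(y**2 + 9)) dy.
Step 4. Evaluate the standard form [assuming y > 4]: now -4*log(y - 4) + log(y + 4) + ∫((2*y**2 + 10*y - 60)/(y**3 - 7*y**2 + 12*y)) dy + ∫(3/(y**2 + 9)) dy.
Step 5. Decompose ∫((2*y**2 + 10*y - 60)/(y**3 - 7*y**2 + 12*y)) dy by partial fractions, (2*y**2 + 10*y - 60)/(y**3 - 7*y**2 + 12*y) = 4/(y - 3) + 3/(y - 4) - 5/y: now -4*log(y - 4) + log(y + 4) + ∫(-5/y) dy + ∫(3/(y - 4)) dy + ∫(4/(y - 3)) dy + ∫(3/(y**2 + 9)) dy.
Step 6. Evaluate the standard form [assuming y > 4]: now -log(y - 4) + log(y + 4) + ∫(-5/y) dy + ∫(4/(y - 3)) dy + ∫(3/(y**2 + 9)) dy.
Step 7. Evaluate the standard form [assuming y > 0]: now -5*log(y) - log(y - 4) + log(y + 4) + ∫(4/(y - 3)) dy + ∫(3/(y**2 + 9)) dy.
Step 8. Evaluate the standard form [assuming y > 3]: now -5*log(y) - log(y - 4) + 4*log(y - 3) + log(y + 4) + ∫(3/(y**2 + 9)) dy.
Step 9. Evaluate the standard form: now -5*log(y) - log(y - 4) + 4*log(y - 3) + log(y + 4) + atan(y/3).
Answer: -5*log(y) - log(y - 4) + 4*log(y - 3) + log(y + 4) + atan(y/3).


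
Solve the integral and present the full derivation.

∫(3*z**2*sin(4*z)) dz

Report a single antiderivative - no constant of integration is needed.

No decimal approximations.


Step 1. Integrate ∫(3*z**2*sin(4*z)) dz by parts with u = z**2, dv = (3*sin(4*z)) dz, so v = -3*cos(4*z)/4: now -3*z**2*cos(4*z)/4 + ∫(3*z*cos(4*z)/2) dz.
Step 2. Integrate ∫(3*z*cos(4*z)/2) dz by parts with u = z, dv = (3*cos(4*z)/2) dz, so v = 3*sin(4*z)/8: now -3*z**2*cos(4*z)/4 + 3*z*sin(4*z)/8 + ∫(-3*sin(4*z)/8) dz.
Step 3. Evaluate the standard form: now -3*z**2*cos(4*z)/4 + 3*z*sin(4*z)/8 + 3*cos(4*z)/32.
Answer: -3*z**2*cos(4*z)/4 + 3*z*sin(4*z)/8 + 3*cos(4*z)/32.


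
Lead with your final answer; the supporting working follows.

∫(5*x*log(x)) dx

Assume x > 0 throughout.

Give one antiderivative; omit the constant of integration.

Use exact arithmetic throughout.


The answer is 5*x**2*log(x)/2 - 5*x**2/4.
Step 1. Integrate ∫(5*x*log(x)) dx by parts with u = log(x), dv = (5*x) dx, so v = 5*x**2/2 [assuming x > 0]: now 5*x**2*log(x)/2 + ∫(-5*x/2) dx.
Step 2. Evaluate the standard form: now 5*x**2*log(x)/2 - 5*x**2/4.
Answer: 5*x**2*log(x)/2 - 5*x**2/4.


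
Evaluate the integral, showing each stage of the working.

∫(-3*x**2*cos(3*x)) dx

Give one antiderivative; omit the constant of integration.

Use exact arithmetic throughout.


Step 1. Integrate ∫(-3*x**2*cos(3*x)) dx by parts with u = x**2, dv = (-3*cos(3*x)) dx, so v = -sin(3*x): now -x**2*sin(3*x) + ∫(2*x*sin(3*x)) dx.
Step 2. Integrate ∫(2*x*sin(3*x)) dx by parts with u = x, dv = (2*sin(3*x)) dx, so v = -2*cos(3*x)/3: now -x**2*sin(3*x) - 2*x*cos(3*x)/3 + ∫(2*cos(3*x)/3) dx.
Step 3. Evaluate the standard form: now -x**2*sin(3*x) - 2*x*cos(3*x)/3 + 2*sin(3*x)/9.
Answer: -x**2*sin(3*x) - 2*x*cos(3*x)/3 + 2*sin(3*x)/9.


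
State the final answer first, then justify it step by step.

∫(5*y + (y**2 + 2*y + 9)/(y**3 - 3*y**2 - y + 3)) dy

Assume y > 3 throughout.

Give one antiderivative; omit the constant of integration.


The answer is 5*y**2/2 + 3*log(y - 3) - 3*log(y - 1) + log(y + 1).
Step 1. Rewrite: now ∫(5*y) dy + ∫((y**2 + 2*y + 9)/(y**3 - 3*y**2 - y + 3)) dy.
Step 2. Evaluate the standard form: now 5*y**2/2 + ∫((y**2 + 2*y + 9)/(y**3 - 3*y**2 - y + 3)) dy.
Step 3. Decompose ∫((y**2 + 2*y + 9)/(y**3 - 3*y**2 - y + 3)) dy by partial fractions, (y**2 + 2*y + 9)/(y**3 - 3*y**2 - y + 3) = 1/(y + 1) - 3/(y - 1) + 3/(y - 3): now 5*y**2/2 + ∫(3/(y - 3)) dy + ∫(-3/(y - 1)) dy + ∫(1/(y + 1)) dy.
Step 4. Evaluate the standard form [assuming y > 3]: now 5*y**2/2 + 3*log(y - 3) + ∫(-3/(y - 1)) dy + ∫(1/(y + 1)) dy.
Step 5. Evaluate the standard form [assuming y > -1]: now 5*y**2/2 + 3*log(y - 3) + log(y + 1) + ∫(-3/(y - 1)) dy.
Step 6. Evaluate the standard form [assuming y > 1]: now 5*y**2/2 + 3*log(y - 3) - 3*log(y - 1) + log(y + 1).
Answer: 5*y**2/2 + 3*log(y - 3) - 3*log(y - 1) + log(y + 1).


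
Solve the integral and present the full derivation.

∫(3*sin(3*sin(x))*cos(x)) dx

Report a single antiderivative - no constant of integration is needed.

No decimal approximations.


Step 1. Substitute u = sin(x), turning ∫(3*sin(3*sin(x))*cos(x)) dx into ∫(3*sin(3*u)) du: now ∫(3*sin(3*u)) du.
Step 2. Evaluate the standard form: now -cos(3*u).
Step 3. Substitute back u = sin(x): now -cos(3*sin(x)).
Answer: -cos(3*sin(x)).


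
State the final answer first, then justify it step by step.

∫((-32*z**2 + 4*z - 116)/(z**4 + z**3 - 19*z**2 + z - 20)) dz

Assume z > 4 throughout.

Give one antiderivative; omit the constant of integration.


The answer is -4*log(z - 4) + 4*log(z + 5) + 4*atan(z).
Step 1. Decompose ∫((-32*z**2 + 4*z - 116)/(z**4 + z**3 - 19*z**2 + z - 20)) dz by partial fractions, (-32*z**2 + 4*z - 116)/(z**4 + z**3 - 19*z**2 + z - 20) = 4/(z**2 + 1) + 4/(z + 5) - 4/(z - 4): now ∫(-4/(z - 4)) dz + ∫(4/(z + 5)) dz + ∫(4/(z**2 + 1)) dz.
Step 2. Evaluate the standard form [assuming z > 4]: now -4*log(z - 4) + ∫(4/(z + 5)) dz + ∫(4/(z**2 + 1)) dz.
Step 3. Evaluate the standard form [assuming z > -5]: now -4*log(z - 4) + 4*log(z + 5) + ∫(4/(z**2 + 1)) dz.
Step 4. Evaluate the standard form: now -4*log(z - 4) + 4*log(z + 5) + 4*atan(z).
Answer: -4*log(z - 4) + 4*log(z + 5) + 4*atan(z).


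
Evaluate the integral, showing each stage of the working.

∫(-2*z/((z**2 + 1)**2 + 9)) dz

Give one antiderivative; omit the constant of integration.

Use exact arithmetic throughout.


Step 1. Substitute u = z**2 + 1, turning ∫(-2*z/((z**2 + 1)**2 + 9)) dz into ∫(-1/(u**2 + 9)) du: now ∫(-1/(u**2 + 9)) du.
Step 2. Evaluate the standard form: now -atan(u/3)/3.
Step 3. Substitute back u = z**2 + 1: now -atan(z**2/3 + 1/3)/3.
Answer: -atan(z**2/3 + 1/3)/3.


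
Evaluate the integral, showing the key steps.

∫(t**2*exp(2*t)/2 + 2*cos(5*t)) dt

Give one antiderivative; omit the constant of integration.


Step 1. Rewrite: now ∫(t**2*exp(2*t)/2) dt + ∫(2*cos(5*t)) dt.
Step 2. Integrate ∫(t**2*exp(2*t)/2) dt by parts with u = t**2, dv = (exp(2*t)/2) dt, so v = exp(2*t)/4: now t**2*exp(2*t)/4 + ∫(-t*exp(2*t)/2) dt + ∫(2*cos(5*t)) dt.
Step 3. Integrate ∫(-t*exp(2*t)/2) dt by parts with u = t, dv = (-exp(2*t)/2) dt, so v = -exp(2*t)/4: now t**2*exp(2*t)/4 - t*exp(2*t)/4 + ∫(exp(2*t)/4) dt + ∫(2*cos(5*t)) dt.
Step 4. Evaluate the standard form: now t**2*exp(2*t)/4 - t*exp(2*t)/4 + exp(2*t)/8 + ∫(2*cos(5*t)) dt.
Step 5. Evaluate the standard form: now t**2*exp(2*t)/4 - t*exp(2*t)/4 + exp(2*t)/8 + 2*sin(5*t)/5.
Answer: t**2*exp(2*t)/4 - t*exp(2*t)/4 + exp(2*t)/8 + 2*sin(5*t)/5.


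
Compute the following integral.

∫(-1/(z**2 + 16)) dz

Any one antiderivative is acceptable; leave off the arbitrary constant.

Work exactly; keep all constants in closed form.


Answer: -atan(z/4)/4.


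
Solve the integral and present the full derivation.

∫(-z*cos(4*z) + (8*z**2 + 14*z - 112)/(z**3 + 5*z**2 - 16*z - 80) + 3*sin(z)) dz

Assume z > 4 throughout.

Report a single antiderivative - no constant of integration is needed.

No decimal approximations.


Step 1. Rewrite: now ∫(-z*cos(4*z)) dz + ∫((8*z**2 + 14*z - 112)/(z**3 + 5*z**2 - 16*z - 80)) dz + ∫(3*sin(z)) dz.
Step 2. Decompose ∫((8*z**2 + 14*z - 112)/(z**3 + 5*z**2 - 16*z - 80)) dz by partial fractions, (8*z**2 + 14*z - 112)/(z**3 + 5*z**2 - 16*z - 80) = 2/(z + 5) + 5/(z + 4) + 1/(z - 4): now ∫(-z*cos(4*z)) dz + ∫(1/(z - 4)) dz + ∫(5/(z + 4)) dz + ∫(2/(z + 5)) dz + ∫(3*sin(z)) dz.
Step 3. Evaluate the standard form [assuming z > -5]: now 2*log(z + 5) + ∫(-z*cos(4*z)) dz + ∫(1/(z - 4)) dz + ∫(5/(z + 4)) dz + ∫(3*sin(z)) dz.
Step 4. Evaluate the standard form [assuming z > -4]: now 5*log(z + 4) + 2*log(z + 5) + ∫(-z*cos(4*z)) dz + ∫(1/(z - 4)) dz + ∫(3*sin(z)) dz.
Step 5. Evaluate the standard form [assuming z > 4]: now log(z - 4) + 5*log(z + 4) + 2*log(z + 5) + ∫(-z*cos(4*z)) dz + ∫(3*sin(z)) dz.
Step 6. Integrate ∫(-z*cos(4*z)) dz by parts with u = z, dv = (-cos(4*z)) dz, so v = -sin(4*z)/4: now -z*sin(4*z)/4 + log(z - 4) + 5*log(z + 4) + 2*log(z + 5) + ∫(3*sin(z)) dz + ∫(sin(4*z)/4) dz.
Step 7. Evaluate the standard form: now -z*sin(4*z)/4 + log(z - 4) + 5*log(z + 4) + 2*log(z + 5) - cos(4*z)/16 + ∫(3*sin(z)) dz.
Step 8. Evaluate the standard form: now -z*sin(4*z)/4 + log(z - 4) + 5*log(z + 4) + 2*log(z + 5) - 3*cos(z) - cos(4*z)/16.
Answer: -z*sin(4*z)/4 + log(z - 4) + 5*log(z + 4) + 2*log(z + 5) - 3*cos(z) - cos(4*z)/16.


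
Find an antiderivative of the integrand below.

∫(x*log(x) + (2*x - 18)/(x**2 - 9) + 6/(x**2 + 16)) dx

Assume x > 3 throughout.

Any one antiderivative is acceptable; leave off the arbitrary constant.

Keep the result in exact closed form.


Answer: x**2*log(x)/2 - x**2/4 - 2*log(x - 3) + 4*log(x + 3) + 3*atan(x/4)/2.


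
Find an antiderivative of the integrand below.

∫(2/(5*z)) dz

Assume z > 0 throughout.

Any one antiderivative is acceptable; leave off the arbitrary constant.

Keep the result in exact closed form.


Answer: 2*log(z)/5.


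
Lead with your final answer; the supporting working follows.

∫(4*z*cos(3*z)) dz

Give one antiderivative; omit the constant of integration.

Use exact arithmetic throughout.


The answer is 4*z*sin(3*z)/3 + 4*cos(3*z)/9.
Step 1. Integrate ∫(4*z*cos(3*z)) dz by parts with u = z, dv = (4*cos(3*z)) dz, so v = 4*sin(3*z)/3: now 4*z*sin(3*z)/3 + ∫(-4*sin(3*z)/3) dz.
Step 2. Evaluate the standard form: now 4*z*sin(3*z)/3 + 4*cos(3*z)/9.
Answer: 4*z*sin(3*z)/3 + 4*cos(3*z)/9.


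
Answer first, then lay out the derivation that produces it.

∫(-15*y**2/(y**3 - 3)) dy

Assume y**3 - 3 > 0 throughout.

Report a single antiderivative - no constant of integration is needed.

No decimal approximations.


The answer is -5*log(y**3 - 3).
Step 1. Substitute u = y**3 - 3, turning ∫(-15*y**2/(y**3 - 3)) dy into ∫(-5/u) du: now ∫(-5/u) du.
Step 2. Evaluate the standard form [assuming u > 0]: now -5*log(u).
Step 3. Substitute back u = y**3 - 3: now -5*log(y**3 - 3).
Answer: -5*log(y**3 - 3).


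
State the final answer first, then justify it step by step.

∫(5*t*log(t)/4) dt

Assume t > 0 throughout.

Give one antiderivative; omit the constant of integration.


The answer is 5*t**2*log(t)/8 - 5*t**2/16.
Step 1. Integrate ∫(5*t*log(t)/4) dt by parts with u = log(t), dv = (5*t/4) dt, so v = 5*t**2/8 [assuming t > 0]: now 5*t**2*log(t)/8 + ∫(-5*t/8) dt.
Step 2. Evaluate the standard form: now 5*t**2*log(t)/8 - 5*t**2/16.
Answer: 5*t**2*log(t)/8 - 5*t**2/16.


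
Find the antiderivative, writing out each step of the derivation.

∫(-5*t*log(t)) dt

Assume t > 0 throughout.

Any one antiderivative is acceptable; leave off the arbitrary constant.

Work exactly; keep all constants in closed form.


Step 1. Integrate ∫(-5*t*log(t)) dt by parts with u = log(t), dv = (-5*t) dt, so v = -5*t**2/2 [assuming t > 0]: now -5*t**2*log(t)/2 + ∫(5*t/2) dt.
Step 2. Evaluate the standard form: now -5*t**2*log(t)/2 + 5*t**2/4.
Answer: -5*t**2*log(t)/2 + 5*t**2/4.


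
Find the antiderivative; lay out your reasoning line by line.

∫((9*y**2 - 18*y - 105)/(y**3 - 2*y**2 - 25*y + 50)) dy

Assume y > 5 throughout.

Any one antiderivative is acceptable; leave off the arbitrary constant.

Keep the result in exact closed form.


Step 1. Decompose ∫((9*y**2 - 18*y - 105)/(y**3 - 2*y**2 - 25*y + 50)) dy by partial fractions, (9*y**2 - 18*y - 105)/(y**3 - 2*y**2 - 25*y + 50) = 3/(y + 5) + 5/(y - 2) + 1/(y - 5): now ∫(1/(y - 5)) dy + ∫(5/(y - 2)) dy + ∫(3/(y + 5)) dy.
Step 2. Evaluate the standard form [assuming y > 2]: now 5*log(y - 2) + ∫(1/(y - 5)) dy + ∫(3/(y + 5)) dy.
Step 3. Evaluate the standard form [assuming y > -5]: now 5*log(y - 2) + 3*log(y + 5) + ∫(1/(y - 5)) dy.
Step 4. Evaluate the standard form [assuming y > 5]: now log(y - 5) + 5*log(y - 2) + 3*log(y + 5).
Answer: log(y - 5) + 5*log(y - 2) + 3*log(y + 5).


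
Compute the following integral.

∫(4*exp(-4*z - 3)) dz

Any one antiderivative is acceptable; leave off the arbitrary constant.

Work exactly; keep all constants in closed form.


Answer: -exp(-4*z - 3).


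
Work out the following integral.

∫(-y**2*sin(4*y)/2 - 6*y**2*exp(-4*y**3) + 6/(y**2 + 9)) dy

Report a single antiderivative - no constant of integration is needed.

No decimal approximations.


Answer: y**2*cos(4*y)/8 - y*sin(4*y)/16 - cos(4*y)/64 + 2*atan(y/3) + exp(-4*y**3)/2.


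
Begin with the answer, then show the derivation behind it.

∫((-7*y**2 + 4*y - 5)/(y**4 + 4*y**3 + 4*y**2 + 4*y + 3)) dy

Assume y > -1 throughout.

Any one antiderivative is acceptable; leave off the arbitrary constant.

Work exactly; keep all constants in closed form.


The answer is -4*log(y + 1) + 4*log(y + 3) + atan(y).
Step 1. Decompose ∫((-7*y**2 + 4*y - 5)/(y**4 + 4*y**3 + 4*y**2 + 4*y + 3)) dy by partial fractions, (-7*y**2 + 4*y - 5)/(y**4 + 4*y**3 + 4*y**2 + 4*y + 3) = 1/(y**2 + 1) + 4/(y + 3) - 4/(y + 1): now ∫(-4/(y + 1)) dy + ∫(4/(y + 3)) dy + ∫(1/(y**2 + 1)) dy.
Step 2. Evaluate the standard form [assuming y > -3]: now 4*log(y + 3) + ∫(-4/(y + 1)) dy + ∫(1/(y**2 + 1)) dy.
Step 3. Evaluate the standard form [assuming y > -1]: now -4*log(y + 1) + 4*log(y + 3) + ∫(1/(y**2 + 1)) dy.
Step 4. Evaluate the standard form: now -4*log(y + 1) + 4*log(y + 3) + atan(y).
Answer: -4*log(y + 1) + 4*log(y + 3) + atan(y).


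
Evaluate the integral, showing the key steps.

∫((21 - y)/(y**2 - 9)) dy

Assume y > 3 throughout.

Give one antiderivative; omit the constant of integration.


Step 1. Decompose ∫((21 - y)/(y**2 - 9)) dy by partial fractions, (21 - y)/(y**2 - 9) = -4/(y + 3) + 3/(y - 3): now ∫(3/(y - 3)) dy + ∫(-4/(y + 3)) dy.
Step 2. Evaluate the standard form [assuming y > 3]: now 3*log(y - 3) + ∫(-4/(y + 3)) dy.
Step 3. Evaluate the standard form [assuming y > -3]: now 3*log(y - 3) - 4*log(y + 3).
Answer: 3*log(y - 3) - 4*log(y + 3).


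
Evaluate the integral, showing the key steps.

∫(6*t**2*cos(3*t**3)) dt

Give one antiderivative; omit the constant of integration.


Step 1. Substitute u = t**3, turning ∫(6*t**2*cos(3*t**3)) dt into ∫(2*cos(3*u)) du: now ∫(2*cos(3*u)) du.
Step 2. Evaluate the standard form: now 2*sin(3*u)/3.
Step 3. Substitute back u = t**3: now 2*sin(3*t**3)/3.
Answer: 2*sin(3*t**3)/3.


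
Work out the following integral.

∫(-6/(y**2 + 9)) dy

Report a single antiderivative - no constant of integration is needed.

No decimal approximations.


Answer: -2*atan(y/3).


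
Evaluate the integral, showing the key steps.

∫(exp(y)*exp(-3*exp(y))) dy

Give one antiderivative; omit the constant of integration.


Step 1. Substitute u = exp(y), turning ∫(exp(y)*exp(-3*exp(y))) dy into ∫(exp(-3*u)) du: now ∫(exp(-3*u)) du.
Step 2. Evaluate the standard form: now -exp(-3*u)/3.
Step 3. Substitute back u = exp(y): now -exp(-3*exp(y))/3.
Answer: -exp(-3*exp(y))/3.


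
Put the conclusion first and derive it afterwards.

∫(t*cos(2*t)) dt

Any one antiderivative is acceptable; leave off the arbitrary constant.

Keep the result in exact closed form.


The answer is t*sin(2*t)/2 + cos(2*t)/4.
Step 1. Integrate ∫(t*cos(2*t)) dt by parts with u = t, dv = (cos(2*t)) dt, so v = sin(2*t)/2: now t*sin(2*t)/2 + ∫(-sin(2*t)/2) dt.
Step 2. Evaluate the standard form: now t*sin(2*t)/2 + cos(2*t)/4.
Answer: t*sin(2*t)/2 + cos(2*t)/4.


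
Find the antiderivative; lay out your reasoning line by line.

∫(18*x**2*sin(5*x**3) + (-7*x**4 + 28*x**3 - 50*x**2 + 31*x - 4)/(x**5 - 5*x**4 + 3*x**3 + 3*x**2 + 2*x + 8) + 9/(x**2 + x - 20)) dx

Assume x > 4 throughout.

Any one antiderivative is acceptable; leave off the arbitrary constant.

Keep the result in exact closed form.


Step 1. Rewrite: now ∫(18*x**2*sin(5*x**3)) dx + ∫((-7*x**4 + 28*x**3 - 50*x**2 + 31*x - 4)/(x**5 - 5*x**4 + 3*x**3 + 3*x**2 + 2*x + 8)) dx + ∫(9/(x**2 + x - 20)) dx.
Step 2. Decompose ∫(9/(x**2 + x - 20)) dx by partial fractions, 9/(x**2 + x - 20) = -1/(x + 5) + 1/(x - 4): now ∫(18*x**2*sin(5*x**3)) dx + ∫((-7*x**4 + 28*x**3 - 50*x**2 + 31*x - 4)/(x**5 - 5*x**4 + 3*x**3 + 3*x**2 + 2*x + 8)) dx + ∫(1/(x - 4)) dx + ∫(-1/(x + 5)) dx.
Step 3. Evaluate the standard form [assuming x > 4]: now log(x - 4) + ∫(18*x**2*sin(5*x**3)) dx + ∫((-7*x**4 + 28*x**3 - 50*x**2 + 31*x - 4)/(x**5 - 5*x**4 + 3*x**3 + 3*x**2 + 2*x + 8)) dx + ∫(-1/(x + 5)) dx.
Step 4. Evaluate the standard form [assuming x > -5]: now log(x - 4) - log(x + 5) + ∫(18*x**2*sin(5*x**3)) dx + ∫((-7*x**4 + 28*x**3 - 50*x**2 + 31*x - 4)/(x**5 - 5*x**4 + 3*x**3 + 3*x**2 + 2*x + 8)) dx.
Step 5. Decompose ∫((-7*x**4 + 28*x**3 - 50*x**2 + 31*x - 4)/(x**5 - 5*x**4 + 3*x**3 + 3*x**2 + 2*x + 8)) dx by partial fractions, (-7*x**4 + 28*x**3 - 50*x**2 + 31*x - 4)/(x**5 - 5*x**4 + 3*x**3 + 3*x**2 + 2*x + 8) = 3/(x**2 + 1) - 4/(x + 1) + 1/(x - 2) - 4/(x - 4): now log(x - 4) - log(x + 5) + ∫(18*x**2*sin(5*x**3)) dx + ∫(-4/(x - 4)) dx + ∫(1/(x - 2)) dx + ∫(-4/(x + 1)) dx + ∫(3/(x**2 + 1)) dx.
Step 6. Evaluate the standard form [assuming x > 4]: now -3*log(x - 4) - log(x + 5) + ∫(18*x**2*sin(5*x**3)) dx + ∫(1/(x - 2)) dx + ∫(-4/(x + 1)) dx + ∫(3/(x**2 + 1)) dx.
Step 7. Evaluate the standard form [assuming x > 2]: now -3*log(x - 4) + log(x - 2) - log(x + 5) + ∫(18*x**2*sin(5*x**3)) dx + ∫(-4/(x + 1)) dx + ∫(3/(x**2 + 1)) dx.
Step 8. Evaluate the standard form [assuming x > -1]: now -3*log(x - 4) + log(x - 2) - 4*log(x + 1) - log(x + 5) + ∫(18*x**2*sin(5*x**3)) dx + ∫(3/(x**2 + 1)) dx.
Step 9. Evaluate the standard form: now -3*log(x - 4) + log(x - 2) - 4*log(x + 1) - log(x + 5) + 3*atan(x) + ∫(18*x**2*sin(5*x**3)) dx.
Step 10. Substitute u = x**3, turning ∫(18*x**2*sin(5*x**3)) dx into ∫(6*sin(5*u)) du: now -3*log(x - 4) + log(x - 2) - 4*log(x + 1) - log(x + 5) + 3*atan(x) + ∫(6*sin(5*u)) du.
Step 11. Evaluate the standard form: now -3*log(x - 4) + log(x - 2) - 4*log(x + 1) - log(x + 5) - 6*cos(5*u)/5 + 3*atan(x).
Step 12. Substitute back u = x**3: now -3*log(x - 4) + log(x - 2) - 4*log(x + 1) - log(x + 5) - 6*cos(5*x**3)/5 + 3*atan(x).
Answer: -3*log(x - 4) + log(x - 2) - 4*log(x + 1) - log(x + 5) - 6*cos(5*x**3)/5 + 3*atan(x).


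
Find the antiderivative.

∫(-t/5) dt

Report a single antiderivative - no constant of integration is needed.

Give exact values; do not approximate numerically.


Answer: -t**2/10.


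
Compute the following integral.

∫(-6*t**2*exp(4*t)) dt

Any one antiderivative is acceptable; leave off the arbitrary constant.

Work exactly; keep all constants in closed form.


Answer: -3*t**2*exp(4*t)/2 + 3*t*exp(4*t)/4 - 3*exp(4*t)/16.


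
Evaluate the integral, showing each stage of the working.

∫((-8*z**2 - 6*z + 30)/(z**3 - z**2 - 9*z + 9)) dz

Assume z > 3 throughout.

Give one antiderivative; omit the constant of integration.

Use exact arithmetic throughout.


Step 1. Decompose ∫((-8*z**2 - 6*z + 30)/(z**3 - z**2 - 9*z + 9)) dz by partial fractions, (-8*z**2 - 6*z + 30)/(z**3 - z**2 - 9*z + 9) = -1/(z + 3) - 2/(z - 1) - 5/(z - 3): now ∫(-5/(z - 3)) dz + ∫(-2/(z - 1)) dz + ∫(-1/(z + 3)) dz.
Step 2. Evaluate the standard form [assuming z > 3]: now -5*log(z - 3) + ∫(-2/(z - 1)) dz + ∫(-1/(z + 3)) dz.
Step 3. Evaluate the standard form [assuming z > 1]: now -5*log(z - 3) - 2*log(z - 1) + ∫(-1/(z + 3)) dz.
Step 4. Evaluate the standard form [assuming z > -3]: now -5*log(z - 3) - 2*log(z - 1) - log(z + 3).
Answer: -5*log(z - 3) - 2*log(z - 1) - log(z + 3).


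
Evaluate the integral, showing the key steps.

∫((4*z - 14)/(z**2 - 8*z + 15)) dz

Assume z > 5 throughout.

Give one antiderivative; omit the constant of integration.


Step 1. Decompose ∫((4*z - 14)/(z**2 - 8*z + 15)) dz by partial fractions, (4*z - 14)/(z**2 - 8*z + 15) = 1/(z - 3) + 3/(z - 5): now ∫(3/(z - 5)) dz + ∫(1/(z - 3)) dz.
Step 2. Evaluate the standard form [assuming z > 5]: now 3*log(z - 5) + ∫(1/(z - 3)) dz.
Step 3. Evaluate the standard form [assuming z > 3]: now 3*log(z - 5) + log(z - 3).
Answer: 3*log(z - 5) + log(z - 3).


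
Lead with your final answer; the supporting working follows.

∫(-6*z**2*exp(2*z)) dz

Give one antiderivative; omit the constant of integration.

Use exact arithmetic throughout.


The answer is -3*z**2*exp(2*z) + 3*z*exp(2*z) - 3*exp(2*z)/2.
Step 1. Integrate ∫(-6*z**2*exp(2*z)) dz by parts with u = z**2, dv = (-6*exp(2*z)) dz, so v = -3*exp(2*z): now -3*z**2*exp(2*z) + ∫(6*z*exp(2*z)) dz.
Step 2. Integrate ∫(6*z*exp(2*z)) dz by parts with u = z, dv = (6*exp(2*z)) dz, so v = 3*exp(2*z): now -3*z**2*exp(2*z) + 3*z*exp(2*z) + ∫(-3*exp(2*z)) dz.
Step 3. Evaluate the standard form: now -3*z**2*exp(2*z) + 3*z*exp(2*z) - 3*exp(2*z)/2.
Answer: -3*z**2*exp(2*z) + 3*z*exp(2*z) - 3*exp(2*z)/2.


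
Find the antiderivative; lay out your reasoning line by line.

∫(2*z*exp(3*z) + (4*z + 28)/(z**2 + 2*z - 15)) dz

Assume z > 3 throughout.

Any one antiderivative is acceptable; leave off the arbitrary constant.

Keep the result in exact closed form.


Step 1. Rewrite: now ∫(2*z*exp(3*z)) dz + ∫((4*z + 28)/(z**2 + 2*z - 15)) dz.
Step 2. Integrate ∫(2*z*exp(3*z)) dz by parts with u = z, dv = (2*exp(3*z)) dz, so v = 2*exp(3*z)/3: now 2*z*exp(3*z)/3 + ∫((4*z + 28)/(z**2 + 2*z - 15)) dz + ∫(-2*exp(3*z)/3) dz.
Step 3. Evaluate the standard form: now 2*z*exp(3*z)/3 - 2*exp(3*z)/9 + ∫((4*z + 28)/(z**2 + 2*z - 15)) dz.
Step 4. Decompose ∫((4*z + 28)/(z**2 + 2*z - 15)) dz by partial fractions, (4*z + 28)/(z**2 + 2*z - 15) = -1/(z + 5) + 5/(z - 3): now 2*z*exp(3*z)/3 - 2*exp(3*z)/9 + ∫(5/(z - 3)) dz + ∫(-1/(z + 5)) dz.
Step 5. Evaluate the standard form [assuming z > -5]: now 2*z*exp(3*z)/3 - 2*exp(3*z)/9 - log(z + 5) + ∫(5/(z - 3)) dz.
Step 6. Evaluate the standard form [assuming z > 3]: now 2*z*exp(3*z)/3 - 2*exp(3*z)/9 + 5*log(z - 3) - log(z + 5).
Answer: 2*z*exp(3*z)/3 - 2*exp(3*z)/9 + 5*log(z - 3) - log(z + 5).


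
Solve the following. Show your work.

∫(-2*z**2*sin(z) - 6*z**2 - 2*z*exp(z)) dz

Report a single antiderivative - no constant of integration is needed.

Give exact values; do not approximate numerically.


Step 1. Rewrite: now ∫(-6*z**2) dz + ∫(-2*z*exp(z)) dz + ∫(-2*z**2*sin(z)) dz.
Step 2. Integrate ∫(-2*z*exp(z)) dz by parts with u = z, dv = (-2*exp(z)) dz, so v = -2*exp(z): now -2*z*exp(z) + ∫(-6*z**2) dz + ∫(-2*z**2*sin(z)) dz + ∫(2*exp(z)) dz.
Step 3. Evaluate the standard form: now -2*z*exp(z) + 2*exp(z) + ∫(-6*z**2) dz + ∫(-2*z**2*sin(z)) dz.
Step 4. Integrate ∫(-2*z**2*sin(z)) dz by parts with u = z**2, dv = (-2*sin(z)) dz, so v = 2*cos(z): now 2*z**2*cos(z) - 2*z*exp(z) + 2*exp(z) + ∫(-6*z**2) dz + ∫(-4*z*cos(z)) dz.
Step 5. Integrate ∫(-4*z*cos(z)) dz by parts with u = z, dv = (-4*cos(z)) dz, so v = -4*sin(z): now 2*z**2*cos(z) - 2*z*exp(z) - 4*z*sin(z) + 2*exp(z) + ∫(-6*z**2) dz + ∫(4*sin(z)) dz.
Step 6. Evaluate the standard form: now 2*z**2*cos(z) - 2*z*exp(z) - 4*z*sin(z) + 2*exp(z) - 4*cos(z) + ∫(-6*z**2) dz.
Step 7. Evaluate the standard form: now -2*z**3 + 2*z**2*cos(z) - 2*z*exp(z) - 4*z*sin(z) + 2*exp(z) - 4*cos(z).
Answer: -2*z**3 + 2*z**2*cos(z) - 2*z*exp(z) - 4*z*sin(z) + 2*exp(z) - 4*cos(z).


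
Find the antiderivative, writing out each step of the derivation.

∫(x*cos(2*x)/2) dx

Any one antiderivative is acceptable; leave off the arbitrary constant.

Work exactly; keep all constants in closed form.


Step 1. Integrate ∫(x*cos(2*x)/2) dx by parts with u = x, dv = (cos(2*x)/2) dx, so v = sin(2*x)/4: now x*sin(2*x)/4 + ∫(-sin(2*x)/4) dx.
Step 2. Evaluate the standard form: now x*sin(2*x)/4 + cos(2*x)/8.
Answer: x*sin(2*x)/4 + cos(2*x)/8.


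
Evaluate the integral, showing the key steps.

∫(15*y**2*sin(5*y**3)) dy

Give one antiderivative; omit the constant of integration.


Step 1. Substitute u = y**3, turning ∫(15*y**2*sin(5*y**3)) dy into ∫(5*sin(5*u)) du: now ∫(5*sin(5*u)) du.
Step 2. Evaluate the standard form: now -cos(5*u).
Step 3. Substitute back u = y**3: now -cos(5*y**3).
Answer: -cos(5*y**3).
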